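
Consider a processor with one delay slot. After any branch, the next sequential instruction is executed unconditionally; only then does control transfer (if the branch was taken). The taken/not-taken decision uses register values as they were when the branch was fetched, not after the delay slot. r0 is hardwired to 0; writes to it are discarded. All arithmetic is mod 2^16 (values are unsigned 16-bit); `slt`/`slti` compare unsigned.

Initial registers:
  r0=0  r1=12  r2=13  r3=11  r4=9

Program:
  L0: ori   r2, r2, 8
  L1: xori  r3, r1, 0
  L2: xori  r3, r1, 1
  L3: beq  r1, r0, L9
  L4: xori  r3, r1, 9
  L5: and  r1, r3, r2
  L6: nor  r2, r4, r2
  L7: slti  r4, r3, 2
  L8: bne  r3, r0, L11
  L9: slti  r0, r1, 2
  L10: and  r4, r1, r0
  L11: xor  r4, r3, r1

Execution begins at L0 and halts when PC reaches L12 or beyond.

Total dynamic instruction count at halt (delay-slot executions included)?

11

  step pc=0: ori   r2, r2, 8  regs=(0,12,13,11,9)
  step pc=1: xori  r3, r1, 0  regs=(0,12,13,12,9)
  step pc=2: xori  r3, r1, 1  regs=(0,12,13,13,9)
  step pc=3: beq  r1, r0, L9  cond=F  regs=(0,12,13,13,9)
  step pc=4: xori  r3, r1, 9  regs=(0,12,13,5,9)
  step pc=5: and  r1, r3, r2  regs=(0,5,13,5,9)
  step pc=6: nor  r2, r4, r2  regs=(0,5,65522,5,9)
  step pc=7: slti  r4, r3, 2  regs=(0,5,65522,5,0)
  step pc=8: bne  r3, r0, L11  cond=T  regs=(0,5,65522,5,0)
  step pc=9: slti  r0, r1, 2  regs=(0,5,65522,5,0)
  step pc=11: xor  r4, r3, r1  regs=(0,5,65522,5,0)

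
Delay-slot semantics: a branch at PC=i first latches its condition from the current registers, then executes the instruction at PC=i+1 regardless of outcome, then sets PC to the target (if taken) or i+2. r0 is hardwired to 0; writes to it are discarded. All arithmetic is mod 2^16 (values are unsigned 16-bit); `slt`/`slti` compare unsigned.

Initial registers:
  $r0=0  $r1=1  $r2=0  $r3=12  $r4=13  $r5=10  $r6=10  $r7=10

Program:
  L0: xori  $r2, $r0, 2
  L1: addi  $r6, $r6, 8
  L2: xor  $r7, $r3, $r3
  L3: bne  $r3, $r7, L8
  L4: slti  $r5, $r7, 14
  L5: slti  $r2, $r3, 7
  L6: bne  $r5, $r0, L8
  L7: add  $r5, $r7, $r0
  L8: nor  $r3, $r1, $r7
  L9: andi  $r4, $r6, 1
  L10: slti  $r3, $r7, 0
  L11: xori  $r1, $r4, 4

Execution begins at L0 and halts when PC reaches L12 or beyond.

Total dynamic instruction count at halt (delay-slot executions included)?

[0] xori  $r2, $r0, 2  →  {$r0:0, $r1:1, $r2:2, $r3:12, $r4:13, $r5:10, $r6:10, $r7:10}
[1] addi  $r6, $r6, 8  →  {$r0:0, $r1:1, $r2:2, $r3:12, $r4:13, $r5:10, $r6:18, $r7:10}
[2] xor  $r7, $r3, $r3  →  {$r0:0, $r1:1, $r2:2, $r3:12, $r4:13, $r5:10, $r6:18, $r7:0}
[3] bne  $r3, $r7, L8  →  {$r0:0, $r1:1, $r2:2, $r3:12, $r4:13, $r5:10, $r6:18, $r7:0}  ⟨branch taken⟩
[4] slti  $r5, $r7, 14  →  {$r0:0, $r1:1, $r2:2, $r3:12, $r4:13, $r5:1, $r6:18, $r7:0}
[8] nor  $r3, $r1, $r7  →  {$r0:0, $r1:1, $r2:2, $r3:65534, $r4:13, $r5:1, $r6:18, $r7:0}
[9] andi  $r4, $r6, 1  →  {$r0:0, $r1:1, $r2:2, $r3:65534, $r4:0, $r5:1, $r6:18, $r7:0}
[10] slti  $r3, $r7, 0  →  {$r0:0, $r1:1, $r2:2, $r3:0, $r4:0, $r5:1, $r6:18, $r7:0}
[11] xori  $r1, $r4, 4  →  {$r0:0, $r1:4, $r2:2, $r3:0, $r4:0, $r5:1, $r6:18, $r7:0}

9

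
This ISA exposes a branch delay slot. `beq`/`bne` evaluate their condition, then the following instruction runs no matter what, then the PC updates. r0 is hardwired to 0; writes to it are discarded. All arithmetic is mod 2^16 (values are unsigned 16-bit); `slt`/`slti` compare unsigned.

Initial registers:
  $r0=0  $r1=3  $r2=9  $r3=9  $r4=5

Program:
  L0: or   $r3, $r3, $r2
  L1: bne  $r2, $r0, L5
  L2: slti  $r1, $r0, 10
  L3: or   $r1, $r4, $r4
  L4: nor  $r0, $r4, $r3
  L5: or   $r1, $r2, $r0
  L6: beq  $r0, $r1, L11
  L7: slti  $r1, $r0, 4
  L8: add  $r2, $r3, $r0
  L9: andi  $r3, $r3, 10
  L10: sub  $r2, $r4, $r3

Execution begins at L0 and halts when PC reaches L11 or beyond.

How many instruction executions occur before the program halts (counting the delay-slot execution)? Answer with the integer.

[0] or   $r3, $r3, $r2  →  {$r0:0, $r1:3, $r2:9, $r3:9, $r4:5}
[1] bne  $r2, $r0, L5  →  {$r0:0, $r1:3, $r2:9, $r3:9, $r4:5}  ⟨branch taken⟩
[2] slti  $r1, $r0, 10  →  {$r0:0, $r1:1, $r2:9, $r3:9, $r4:5}
[5] or   $r1, $r2, $r0  →  {$r0:0, $r1:9, $r2:9, $r3:9, $r4:5}
[6] beq  $r0, $r1, L11  →  {$r0:0, $r1:9, $r2:9, $r3:9, $r4:5}  ⟨branch fallthrough⟩
[7] slti  $r1, $r0, 4  →  {$r0:0, $r1:1, $r2:9, $r3:9, $r4:5}
[8] add  $r2, $r3, $r0  →  {$r0:0, $r1:1, $r2:9, $r3:9, $r4:5}
[9] andi  $r3, $r3, 10  →  {$r0:0, $r1:1, $r2:9, $r3:8, $r4:5}
[10] sub  $r2, $r4, $r3  →  {$r0:0, $r1:1, $r2:65533, $r3:8, $r4:5}

9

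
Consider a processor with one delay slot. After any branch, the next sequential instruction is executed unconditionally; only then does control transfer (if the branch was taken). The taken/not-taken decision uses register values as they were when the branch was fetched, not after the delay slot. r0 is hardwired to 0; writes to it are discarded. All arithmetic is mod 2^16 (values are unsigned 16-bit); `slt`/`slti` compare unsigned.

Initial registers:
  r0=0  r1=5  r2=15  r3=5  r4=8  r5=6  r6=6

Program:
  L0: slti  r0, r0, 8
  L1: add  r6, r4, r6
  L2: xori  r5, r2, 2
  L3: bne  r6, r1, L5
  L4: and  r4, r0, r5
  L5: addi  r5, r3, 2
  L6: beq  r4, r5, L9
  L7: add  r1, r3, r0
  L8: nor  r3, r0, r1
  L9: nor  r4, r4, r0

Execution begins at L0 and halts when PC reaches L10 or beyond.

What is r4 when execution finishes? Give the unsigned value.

  step pc=0: slti  r0, r0, 8  regs=(0,5,15,5,8,6,6)
  step pc=1: add  r6, r4, r6  regs=(0,5,15,5,8,6,14)
  step pc=2: xori  r5, r2, 2  regs=(0,5,15,5,8,13,14)
  step pc=3: bne  r6, r1, L5  cond=T  regs=(0,5,15,5,8,13,14)
  step pc=4: and  r4, r0, r5  regs=(0,5,15,5,0,13,14)
  step pc=5: addi  r5, r3, 2  regs=(0,5,15,5,0,7,14)
  step pc=6: beq  r4, r5, L9  cond=F  regs=(0,5,15,5,0,7,14)
  step pc=7: add  r1, r3, r0  regs=(0,5,15,5,0,7,14)
  step pc=8: nor  r3, r0, r1  regs=(0,5,15,65530,0,7,14)
  step pc=9: nor  r4, r4, r0  regs=(0,5,15,65530,65535,7,14)

65535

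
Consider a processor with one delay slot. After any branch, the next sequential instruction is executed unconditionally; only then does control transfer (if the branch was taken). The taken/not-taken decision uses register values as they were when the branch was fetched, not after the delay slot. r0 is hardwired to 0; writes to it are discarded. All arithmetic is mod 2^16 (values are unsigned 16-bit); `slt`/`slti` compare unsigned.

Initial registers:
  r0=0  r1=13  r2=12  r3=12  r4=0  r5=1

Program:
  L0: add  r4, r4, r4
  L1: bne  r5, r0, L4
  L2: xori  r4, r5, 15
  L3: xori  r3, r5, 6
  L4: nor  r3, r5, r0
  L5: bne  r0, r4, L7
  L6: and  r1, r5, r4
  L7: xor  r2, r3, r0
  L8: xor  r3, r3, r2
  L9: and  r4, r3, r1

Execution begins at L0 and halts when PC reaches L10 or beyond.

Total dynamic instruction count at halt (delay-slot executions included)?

PC=0  add  r4, r4, r4        | r0=0 r1=13 r2=12 r3=12 r4=0 r5=1
PC=1  bne  r5, r0, L4        | r0=0 r1=13 r2=12 r3=12 r4=0 r5=1  [TAKEN]
PC=2  xori  r4, r5, 15       | r0=0 r1=13 r2=12 r3=12 r4=14 r5=1
PC=4  nor  r3, r5, r0        | r0=0 r1=13 r2=12 r3=65534 r4=14 r5=1
PC=5  bne  r0, r4, L7        | r0=0 r1=13 r2=12 r3=65534 r4=14 r5=1  [TAKEN]
PC=6  and  r1, r5, r4        | r0=0 r1=0 r2=12 r3=65534 r4=14 r5=1
PC=7  xor  r2, r3, r0        | r0=0 r1=0 r2=65534 r3=65534 r4=14 r5=1
PC=8  xor  r3, r3, r2        | r0=0 r1=0 r2=65534 r3=0 r4=14 r5=1
PC=9  and  r4, r3, r1        | r0=0 r1=0 r2=65534 r3=0 r4=0 r5=1

9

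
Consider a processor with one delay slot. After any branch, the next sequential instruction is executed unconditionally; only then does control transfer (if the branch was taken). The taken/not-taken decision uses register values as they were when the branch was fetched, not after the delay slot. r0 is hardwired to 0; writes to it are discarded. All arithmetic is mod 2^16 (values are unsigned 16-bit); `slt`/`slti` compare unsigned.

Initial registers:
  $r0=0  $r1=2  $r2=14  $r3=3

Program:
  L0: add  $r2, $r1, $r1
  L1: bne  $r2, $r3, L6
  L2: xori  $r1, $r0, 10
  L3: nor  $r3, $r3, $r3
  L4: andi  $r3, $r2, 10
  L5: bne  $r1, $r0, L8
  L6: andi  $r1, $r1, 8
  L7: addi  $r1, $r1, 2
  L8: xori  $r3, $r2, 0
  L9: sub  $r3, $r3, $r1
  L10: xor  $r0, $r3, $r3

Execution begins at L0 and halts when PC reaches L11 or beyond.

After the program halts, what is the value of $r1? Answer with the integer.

10

[0] add  $r2, $r1, $r1  →  {$r0:0, $r1:2, $r2:4, $r3:3}
[1] bne  $r2, $r3, L6  →  {$r0:0, $r1:2, $r2:4, $r3:3}  ⟨branch taken⟩
[2] xori  $r1, $r0, 10  →  {$r0:0, $r1:10, $r2:4, $r3:3}
[6] andi  $r1, $r1, 8  →  {$r0:0, $r1:8, $r2:4, $r3:3}
[7] addi  $r1, $r1, 2  →  {$r0:0, $r1:10, $r2:4, $r3:3}
[8] xori  $r3, $r2, 0  →  {$r0:0, $r1:10, $r2:4, $r3:4}
[9] sub  $r3, $r3, $r1  →  {$r0:0, $r1:10, $r2:4, $r3:65530}
[10] xor  $r0, $r3, $r3  →  {$r0:0, $r1:10, $r2:4, $r3:65530}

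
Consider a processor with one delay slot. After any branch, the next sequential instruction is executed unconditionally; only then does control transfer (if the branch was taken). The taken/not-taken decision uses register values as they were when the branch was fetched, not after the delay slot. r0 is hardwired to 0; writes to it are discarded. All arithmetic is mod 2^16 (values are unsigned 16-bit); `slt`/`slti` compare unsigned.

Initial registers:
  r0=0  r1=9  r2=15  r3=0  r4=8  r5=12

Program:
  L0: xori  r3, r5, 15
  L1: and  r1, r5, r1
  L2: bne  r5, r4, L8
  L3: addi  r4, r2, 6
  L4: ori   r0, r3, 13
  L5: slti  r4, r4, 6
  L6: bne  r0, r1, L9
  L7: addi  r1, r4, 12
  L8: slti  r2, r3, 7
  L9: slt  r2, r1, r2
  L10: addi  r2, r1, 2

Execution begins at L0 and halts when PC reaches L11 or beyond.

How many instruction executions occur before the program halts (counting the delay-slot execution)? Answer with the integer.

PC=0  xori  r3, r5, 15       | r0=0 r1=9 r2=15 r3=3 r4=8 r5=12
PC=1  and  r1, r5, r1        | r0=0 r1=8 r2=15 r3=3 r4=8 r5=12
PC=2  bne  r5, r4, L8        | r0=0 r1=8 r2=15 r3=3 r4=8 r5=12  [TAKEN]
PC=3  addi  r4, r2, 6        | r0=0 r1=8 r2=15 r3=3 r4=21 r5=12
PC=8  slti  r2, r3, 7        | r0=0 r1=8 r2=1 r3=3 r4=21 r5=12
PC=9  slt  r2, r1, r2        | r0=0 r1=8 r2=0 r3=3 r4=21 r5=12
PC=10 addi  r2, r1, 2        | r0=0 r1=8 r2=10 r3=3 r4=21 r5=12

7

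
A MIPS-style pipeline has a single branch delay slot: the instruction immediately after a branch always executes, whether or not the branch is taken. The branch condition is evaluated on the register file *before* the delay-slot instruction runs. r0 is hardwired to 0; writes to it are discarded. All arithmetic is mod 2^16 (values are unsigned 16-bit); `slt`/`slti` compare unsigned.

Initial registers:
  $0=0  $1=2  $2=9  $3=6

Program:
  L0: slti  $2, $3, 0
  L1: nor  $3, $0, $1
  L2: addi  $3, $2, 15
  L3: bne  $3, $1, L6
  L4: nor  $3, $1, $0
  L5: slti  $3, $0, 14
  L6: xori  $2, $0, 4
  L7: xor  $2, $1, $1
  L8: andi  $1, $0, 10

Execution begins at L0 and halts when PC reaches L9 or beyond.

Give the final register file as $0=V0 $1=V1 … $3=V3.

$0=0 $1=0 $2=0 $3=65533

PC=0  slti  $2, $3, 0        | $0=0 $1=2 $2=0 $3=6
PC=1  nor  $3, $0, $1        | $0=0 $1=2 $2=0 $3=65533
PC=2  addi  $3, $2, 15       | $0=0 $1=2 $2=0 $3=15
PC=3  bne  $3, $1, L6        | $0=0 $1=2 $2=0 $3=15  [TAKEN]
PC=4  nor  $3, $1, $0        | $0=0 $1=2 $2=0 $3=65533
PC=6  xori  $2, $0, 4        | $0=0 $1=2 $2=4 $3=65533
PC=7  xor  $2, $1, $1        | $0=0 $1=2 $2=0 $3=65533
PC=8  andi  $1, $0, 10       | $0=0 $1=0 $2=0 $3=65533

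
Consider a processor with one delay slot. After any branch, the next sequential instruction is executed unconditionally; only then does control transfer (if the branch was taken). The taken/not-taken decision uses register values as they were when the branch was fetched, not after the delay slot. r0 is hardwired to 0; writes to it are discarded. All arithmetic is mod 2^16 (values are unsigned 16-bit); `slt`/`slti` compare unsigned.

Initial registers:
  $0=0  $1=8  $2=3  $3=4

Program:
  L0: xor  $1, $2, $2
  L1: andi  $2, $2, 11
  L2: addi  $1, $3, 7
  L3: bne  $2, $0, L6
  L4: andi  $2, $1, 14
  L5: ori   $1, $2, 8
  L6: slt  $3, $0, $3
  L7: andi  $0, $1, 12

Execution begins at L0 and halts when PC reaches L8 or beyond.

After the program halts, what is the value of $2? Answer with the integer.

10

[0] xor  $1, $2, $2  →  {$0:0, $1:0, $2:3, $3:4}
[1] andi  $2, $2, 11  →  {$0:0, $1:0, $2:3, $3:4}
[2] addi  $1, $3, 7  →  {$0:0, $1:11, $2:3, $3:4}
[3] bne  $2, $0, L6  →  {$0:0, $1:11, $2:3, $3:4}  ⟨branch taken⟩
[4] andi  $2, $1, 14  →  {$0:0, $1:11, $2:10, $3:4}
[6] slt  $3, $0, $3  →  {$0:0, $1:11, $2:10, $3:1}
[7] andi  $0, $1, 12  →  {$0:0, $1:11, $2:10, $3:1}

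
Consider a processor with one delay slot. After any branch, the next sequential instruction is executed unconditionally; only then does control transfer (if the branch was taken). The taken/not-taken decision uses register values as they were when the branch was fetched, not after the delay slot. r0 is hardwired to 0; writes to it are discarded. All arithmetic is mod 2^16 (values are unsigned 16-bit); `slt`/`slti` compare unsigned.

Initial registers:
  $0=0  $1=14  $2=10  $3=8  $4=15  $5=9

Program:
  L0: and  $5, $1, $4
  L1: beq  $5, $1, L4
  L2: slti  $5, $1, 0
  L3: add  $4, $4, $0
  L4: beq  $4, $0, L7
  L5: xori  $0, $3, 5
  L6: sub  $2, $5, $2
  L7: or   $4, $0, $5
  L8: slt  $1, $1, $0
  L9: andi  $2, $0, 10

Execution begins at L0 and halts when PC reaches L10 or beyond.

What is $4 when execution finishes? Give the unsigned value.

0

#0 and  $5, $1, $4 ; 0/14/10/8/15/14
#1 beq  $5, $1, L4 ; 0/14/10/8/15/14 ; →target
#2 slti  $5, $1, 0 ; 0/14/10/8/15/0
#4 beq  $4, $0, L7 ; 0/14/10/8/15/0 ; →fallthru
#5 xori  $0, $3, 5 ; 0/14/10/8/15/0
#6 sub  $2, $5, $2 ; 0/14/65526/8/15/0
#7 or   $4, $0, $5 ; 0/14/65526/8/0/0
#8 slt  $1, $1, $0 ; 0/0/65526/8/0/0
#9 andi  $2, $0, 10 ; 0/0/0/8/0/0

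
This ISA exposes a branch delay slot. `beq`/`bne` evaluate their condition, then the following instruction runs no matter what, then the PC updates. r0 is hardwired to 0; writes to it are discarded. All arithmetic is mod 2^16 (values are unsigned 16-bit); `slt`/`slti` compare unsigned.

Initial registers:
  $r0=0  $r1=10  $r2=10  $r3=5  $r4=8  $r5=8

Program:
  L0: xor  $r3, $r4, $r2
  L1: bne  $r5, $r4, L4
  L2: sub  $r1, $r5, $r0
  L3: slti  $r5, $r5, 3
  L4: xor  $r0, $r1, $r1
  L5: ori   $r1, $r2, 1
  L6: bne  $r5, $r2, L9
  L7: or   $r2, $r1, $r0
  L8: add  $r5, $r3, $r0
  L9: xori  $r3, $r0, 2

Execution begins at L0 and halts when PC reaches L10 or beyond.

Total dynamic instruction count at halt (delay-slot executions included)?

PC=0  xor  $r3, $r4, $r2     | $r0=0 $r1=10 $r2=10 $r3=2 $r4=8 $r5=8
PC=1  bne  $r5, $r4, L4      | $r0=0 $r1=10 $r2=10 $r3=2 $r4=8 $r5=8  [not taken]
PC=2  sub  $r1, $r5, $r0     | $r0=0 $r1=8 $r2=10 $r3=2 $r4=8 $r5=8
PC=3  slti  $r5, $r5, 3      | $r0=0 $r1=8 $r2=10 $r3=2 $r4=8 $r5=0
PC=4  xor  $r0, $r1, $r1     | $r0=0 $r1=8 $r2=10 $r3=2 $r4=8 $r5=0
PC=5  ori   $r1, $r2, 1      | $r0=0 $r1=11 $r2=10 $r3=2 $r4=8 $r5=0
PC=6  bne  $r5, $r2, L9      | $r0=0 $r1=11 $r2=10 $r3=2 $r4=8 $r5=0  [TAKEN]
PC=7  or   $r2, $r1, $r0     | $r0=0 $r1=11 $r2=11 $r3=2 $r4=8 $r5=0
PC=9  xori  $r3, $r0, 2      | $r0=0 $r1=11 $r2=11 $r3=2 $r4=8 $r5=0

9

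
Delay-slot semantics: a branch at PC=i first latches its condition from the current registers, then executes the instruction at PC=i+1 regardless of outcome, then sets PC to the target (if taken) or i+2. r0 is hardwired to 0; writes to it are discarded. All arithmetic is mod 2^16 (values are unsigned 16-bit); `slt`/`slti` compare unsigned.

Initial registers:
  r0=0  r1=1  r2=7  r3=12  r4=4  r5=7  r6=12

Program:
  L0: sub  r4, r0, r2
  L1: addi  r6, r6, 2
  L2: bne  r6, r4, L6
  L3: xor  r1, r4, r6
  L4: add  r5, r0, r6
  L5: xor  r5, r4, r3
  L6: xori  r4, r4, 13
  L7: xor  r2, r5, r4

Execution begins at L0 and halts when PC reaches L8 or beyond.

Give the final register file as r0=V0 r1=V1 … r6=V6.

r0=0 r1=65527 r2=65523 r3=12 r4=65524 r5=7 r6=14

[0] sub  r4, r0, r2  →  {r0:0, r1:1, r2:7, r3:12, r4:65529, r5:7, r6:12}
[1] addi  r6, r6, 2  →  {r0:0, r1:1, r2:7, r3:12, r4:65529, r5:7, r6:14}
[2] bne  r6, r4, L6  →  {r0:0, r1:1, r2:7, r3:12, r4:65529, r5:7, r6:14}  ⟨branch taken⟩
[3] xor  r1, r4, r6  →  {r0:0, r1:65527, r2:7, r3:12, r4:65529, r5:7, r6:14}
[6] xori  r4, r4, 13  →  {r0:0, r1:65527, r2:7, r3:12, r4:65524, r5:7, r6:14}
[7] xor  r2, r5, r4  →  {r0:0, r1:65527, r2:65523, r3:12, r4:65524, r5:7, r6:14}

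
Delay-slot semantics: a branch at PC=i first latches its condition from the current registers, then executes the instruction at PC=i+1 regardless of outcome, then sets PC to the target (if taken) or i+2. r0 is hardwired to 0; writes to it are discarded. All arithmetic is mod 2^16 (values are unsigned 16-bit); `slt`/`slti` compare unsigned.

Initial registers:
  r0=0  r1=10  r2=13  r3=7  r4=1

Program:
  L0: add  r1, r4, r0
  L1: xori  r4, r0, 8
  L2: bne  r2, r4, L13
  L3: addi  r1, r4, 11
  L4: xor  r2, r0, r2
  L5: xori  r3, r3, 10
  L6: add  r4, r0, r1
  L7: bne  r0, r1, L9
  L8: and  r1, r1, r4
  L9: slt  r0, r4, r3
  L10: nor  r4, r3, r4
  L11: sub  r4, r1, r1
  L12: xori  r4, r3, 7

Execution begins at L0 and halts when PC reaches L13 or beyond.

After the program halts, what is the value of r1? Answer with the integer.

19

[0] add  r1, r4, r0  →  {r0:0, r1:1, r2:13, r3:7, r4:1}
[1] xori  r4, r0, 8  →  {r0:0, r1:1, r2:13, r3:7, r4:8}
[2] bne  r2, r4, L13  →  {r0:0, r1:1, r2:13, r3:7, r4:8}  ⟨branch taken⟩
[3] addi  r1, r4, 11  →  {r0:0, r1:19, r2:13, r3:7, r4:8}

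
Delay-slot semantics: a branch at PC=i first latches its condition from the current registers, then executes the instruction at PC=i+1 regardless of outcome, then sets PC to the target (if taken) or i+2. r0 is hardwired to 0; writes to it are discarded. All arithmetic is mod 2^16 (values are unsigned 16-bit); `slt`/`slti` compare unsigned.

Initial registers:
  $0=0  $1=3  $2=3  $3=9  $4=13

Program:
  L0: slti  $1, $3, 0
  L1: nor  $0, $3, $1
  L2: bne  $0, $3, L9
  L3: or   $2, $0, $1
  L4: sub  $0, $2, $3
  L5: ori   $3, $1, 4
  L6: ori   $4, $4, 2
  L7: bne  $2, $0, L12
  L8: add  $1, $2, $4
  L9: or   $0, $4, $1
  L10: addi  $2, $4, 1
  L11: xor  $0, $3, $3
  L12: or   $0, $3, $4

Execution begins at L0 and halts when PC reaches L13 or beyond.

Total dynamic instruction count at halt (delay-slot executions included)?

8

#0 slti  $1, $3, 0 ; 0/0/3/9/13
#1 nor  $0, $3, $1 ; 0/0/3/9/13
#2 bne  $0, $3, L9 ; 0/0/3/9/13 ; →target
#3 or   $2, $0, $1 ; 0/0/0/9/13
#9 or   $0, $4, $1 ; 0/0/0/9/13
#10 addi  $2, $4, 1 ; 0/0/14/9/13
#11 xor  $0, $3, $3 ; 0/0/14/9/13
#12 or   $0, $3, $4 ; 0/0/14/9/13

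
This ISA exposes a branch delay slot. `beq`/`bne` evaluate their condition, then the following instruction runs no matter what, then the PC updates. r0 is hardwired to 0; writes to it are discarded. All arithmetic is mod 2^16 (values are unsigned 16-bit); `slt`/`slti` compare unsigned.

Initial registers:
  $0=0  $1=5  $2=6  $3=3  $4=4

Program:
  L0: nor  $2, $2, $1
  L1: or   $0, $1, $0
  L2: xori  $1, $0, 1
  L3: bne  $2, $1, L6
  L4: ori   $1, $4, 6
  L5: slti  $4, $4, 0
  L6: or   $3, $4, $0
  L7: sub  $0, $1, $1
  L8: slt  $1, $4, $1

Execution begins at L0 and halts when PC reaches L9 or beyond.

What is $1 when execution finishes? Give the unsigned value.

[0] nor  $2, $2, $1  →  {$0:0, $1:5, $2:65528, $3:3, $4:4}
[1] or   $0, $1, $0  →  {$0:0, $1:5, $2:65528, $3:3, $4:4}
[2] xori  $1, $0, 1  →  {$0:0, $1:1, $2:65528, $3:3, $4:4}
[3] bne  $2, $1, L6  →  {$0:0, $1:1, $2:65528, $3:3, $4:4}  ⟨branch taken⟩
[4] ori   $1, $4, 6  →  {$0:0, $1:6, $2:65528, $3:3, $4:4}
[6] or   $3, $4, $0  →  {$0:0, $1:6, $2:65528, $3:4, $4:4}
[7] sub  $0, $1, $1  →  {$0:0, $1:6, $2:65528, $3:4, $4:4}
[8] slt  $1, $4, $1  →  {$0:0, $1:1, $2:65528, $3:4, $4:4}

1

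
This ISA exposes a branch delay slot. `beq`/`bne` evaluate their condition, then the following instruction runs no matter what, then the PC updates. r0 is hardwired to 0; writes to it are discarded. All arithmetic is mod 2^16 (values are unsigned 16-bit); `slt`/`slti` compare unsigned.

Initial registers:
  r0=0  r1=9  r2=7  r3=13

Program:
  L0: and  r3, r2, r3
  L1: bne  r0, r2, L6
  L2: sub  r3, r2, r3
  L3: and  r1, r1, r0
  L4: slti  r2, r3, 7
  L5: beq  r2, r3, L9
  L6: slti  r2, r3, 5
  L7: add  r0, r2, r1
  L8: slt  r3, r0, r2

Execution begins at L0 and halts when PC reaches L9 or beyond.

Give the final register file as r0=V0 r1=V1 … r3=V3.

#0 and  r3, r2, r3 ; 0/9/7/5
#1 bne  r0, r2, L6 ; 0/9/7/5 ; →target
#2 sub  r3, r2, r3 ; 0/9/7/2
#6 slti  r2, r3, 5 ; 0/9/1/2
#7 add  r0, r2, r1 ; 0/9/1/2
#8 slt  r3, r0, r2 ; 0/9/1/1

r0=0 r1=9 r2=1 r3=1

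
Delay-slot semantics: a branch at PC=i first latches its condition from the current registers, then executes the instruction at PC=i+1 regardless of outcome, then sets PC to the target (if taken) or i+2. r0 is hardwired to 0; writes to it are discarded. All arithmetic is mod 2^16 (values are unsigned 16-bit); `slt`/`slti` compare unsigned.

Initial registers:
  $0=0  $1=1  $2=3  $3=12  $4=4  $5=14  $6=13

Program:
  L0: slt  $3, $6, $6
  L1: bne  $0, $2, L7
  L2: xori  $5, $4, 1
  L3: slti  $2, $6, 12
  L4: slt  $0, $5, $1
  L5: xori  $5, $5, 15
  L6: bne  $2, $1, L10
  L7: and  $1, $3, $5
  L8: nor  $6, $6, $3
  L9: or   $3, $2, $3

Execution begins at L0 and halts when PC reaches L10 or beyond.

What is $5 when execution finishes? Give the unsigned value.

5

PC=0  slt  $3, $6, $6        | $0=0 $1=1 $2=3 $3=0 $4=4 $5=14 $6=13
PC=1  bne  $0, $2, L7        | $0=0 $1=1 $2=3 $3=0 $4=4 $5=14 $6=13  [TAKEN]
PC=2  xori  $5, $4, 1        | $0=0 $1=1 $2=3 $3=0 $4=4 $5=5 $6=13
PC=7  and  $1, $3, $5        | $0=0 $1=0 $2=3 $3=0 $4=4 $5=5 $6=13
PC=8  nor  $6, $6, $3        | $0=0 $1=0 $2=3 $3=0 $4=4 $5=5 $6=65522
PC=9  or   $3, $2, $3        | $0=0 $1=0 $2=3 $3=3 $4=4 $5=5 $6=65522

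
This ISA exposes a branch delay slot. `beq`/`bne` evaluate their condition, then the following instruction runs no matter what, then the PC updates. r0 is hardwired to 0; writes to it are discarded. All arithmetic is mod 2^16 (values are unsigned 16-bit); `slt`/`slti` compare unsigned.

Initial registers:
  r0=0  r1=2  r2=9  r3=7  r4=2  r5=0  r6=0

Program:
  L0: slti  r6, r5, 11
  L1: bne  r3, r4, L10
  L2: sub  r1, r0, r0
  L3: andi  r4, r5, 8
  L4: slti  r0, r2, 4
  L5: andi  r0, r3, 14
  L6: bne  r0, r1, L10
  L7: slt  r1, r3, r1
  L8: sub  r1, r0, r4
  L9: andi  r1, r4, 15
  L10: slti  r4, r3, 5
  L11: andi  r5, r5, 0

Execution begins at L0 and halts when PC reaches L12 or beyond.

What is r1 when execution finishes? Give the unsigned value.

0

PC=0  slti  r6, r5, 11       | r0=0 r1=2 r2=9 r3=7 r4=2 r5=0 r6=1
PC=1  bne  r3, r4, L10       | r0=0 r1=2 r2=9 r3=7 r4=2 r5=0 r6=1  [TAKEN]
PC=2  sub  r1, r0, r0        | r0=0 r1=0 r2=9 r3=7 r4=2 r5=0 r6=1
PC=10 slti  r4, r3, 5        | r0=0 r1=0 r2=9 r3=7 r4=0 r5=0 r6=1
PC=11 andi  r5, r5, 0        | r0=0 r1=0 r2=9 r3=7 r4=0 r5=0 r6=1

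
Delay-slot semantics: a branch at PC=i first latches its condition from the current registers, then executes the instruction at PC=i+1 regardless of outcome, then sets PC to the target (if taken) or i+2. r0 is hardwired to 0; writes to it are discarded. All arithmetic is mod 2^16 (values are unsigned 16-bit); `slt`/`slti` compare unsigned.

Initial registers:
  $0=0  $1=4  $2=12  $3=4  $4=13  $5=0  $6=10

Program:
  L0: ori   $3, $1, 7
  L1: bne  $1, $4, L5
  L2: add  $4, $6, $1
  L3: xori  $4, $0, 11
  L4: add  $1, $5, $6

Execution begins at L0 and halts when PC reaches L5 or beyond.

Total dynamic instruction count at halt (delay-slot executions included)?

#0 ori   $3, $1, 7 ; 0/4/12/7/13/0/10
#1 bne  $1, $4, L5 ; 0/4/12/7/13/0/10 ; →target
#2 add  $4, $6, $1 ; 0/4/12/7/14/0/10

3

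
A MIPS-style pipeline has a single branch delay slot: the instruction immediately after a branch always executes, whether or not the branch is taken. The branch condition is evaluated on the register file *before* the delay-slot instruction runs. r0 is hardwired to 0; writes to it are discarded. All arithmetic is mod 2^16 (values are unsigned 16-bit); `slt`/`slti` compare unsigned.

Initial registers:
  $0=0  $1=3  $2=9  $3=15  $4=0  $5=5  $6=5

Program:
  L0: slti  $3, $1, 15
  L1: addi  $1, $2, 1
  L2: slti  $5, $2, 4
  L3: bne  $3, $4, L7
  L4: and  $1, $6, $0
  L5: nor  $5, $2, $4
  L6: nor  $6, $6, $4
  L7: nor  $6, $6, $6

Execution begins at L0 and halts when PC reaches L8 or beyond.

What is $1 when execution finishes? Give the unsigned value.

[0] slti  $3, $1, 15  →  {$0:0, $1:3, $2:9, $3:1, $4:0, $5:5, $6:5}
[1] addi  $1, $2, 1  →  {$0:0, $1:10, $2:9, $3:1, $4:0, $5:5, $6:5}
[2] slti  $5, $2, 4  →  {$0:0, $1:10, $2:9, $3:1, $4:0, $5:0, $6:5}
[3] bne  $3, $4, L7  →  {$0:0, $1:10, $2:9, $3:1, $4:0, $5:0, $6:5}  ⟨branch taken⟩
[4] and  $1, $6, $0  →  {$0:0, $1:0, $2:9, $3:1, $4:0, $5:0, $6:5}
[7] nor  $6, $6, $6  →  {$0:0, $1:0, $2:9, $3:1, $4:0, $5:0, $6:65530}

0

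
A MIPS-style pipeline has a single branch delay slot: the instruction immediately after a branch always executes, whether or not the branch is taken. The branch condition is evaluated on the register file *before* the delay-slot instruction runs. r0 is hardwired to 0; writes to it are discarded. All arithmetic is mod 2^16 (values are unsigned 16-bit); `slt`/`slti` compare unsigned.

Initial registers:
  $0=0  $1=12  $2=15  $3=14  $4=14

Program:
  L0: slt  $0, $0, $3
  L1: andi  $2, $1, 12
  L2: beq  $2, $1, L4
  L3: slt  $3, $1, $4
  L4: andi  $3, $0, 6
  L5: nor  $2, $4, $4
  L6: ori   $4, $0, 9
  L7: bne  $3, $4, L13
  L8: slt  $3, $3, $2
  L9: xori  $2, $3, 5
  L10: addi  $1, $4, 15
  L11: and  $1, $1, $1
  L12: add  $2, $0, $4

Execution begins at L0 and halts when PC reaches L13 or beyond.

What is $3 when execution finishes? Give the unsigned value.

1

#0 slt  $0, $0, $3 ; 0/12/15/14/14
#1 andi  $2, $1, 12 ; 0/12/12/14/14
#2 beq  $2, $1, L4 ; 0/12/12/14/14 ; →target
#3 slt  $3, $1, $4 ; 0/12/12/1/14
#4 andi  $3, $0, 6 ; 0/12/12/0/14
#5 nor  $2, $4, $4 ; 0/12/65521/0/14
#6 ori   $4, $0, 9 ; 0/12/65521/0/9
#7 bne  $3, $4, L13 ; 0/12/65521/0/9 ; →target
#8 slt  $3, $3, $2 ; 0/12/65521/1/9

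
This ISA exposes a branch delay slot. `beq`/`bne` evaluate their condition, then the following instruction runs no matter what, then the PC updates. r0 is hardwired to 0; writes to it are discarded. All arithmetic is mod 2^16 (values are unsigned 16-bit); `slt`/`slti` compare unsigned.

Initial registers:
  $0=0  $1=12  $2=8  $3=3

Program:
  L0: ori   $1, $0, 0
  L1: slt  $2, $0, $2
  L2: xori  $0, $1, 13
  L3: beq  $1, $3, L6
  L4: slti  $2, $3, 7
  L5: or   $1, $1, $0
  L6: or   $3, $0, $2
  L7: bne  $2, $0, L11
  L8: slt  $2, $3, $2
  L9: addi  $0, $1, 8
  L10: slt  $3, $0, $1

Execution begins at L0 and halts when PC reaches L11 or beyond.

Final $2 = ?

0

PC=0  ori   $1, $0, 0        | $0=0 $1=0 $2=8 $3=3
PC=1  slt  $2, $0, $2        | $0=0 $1=0 $2=1 $3=3
PC=2  xori  $0, $1, 13       | $0=0 $1=0 $2=1 $3=3
PC=3  beq  $1, $3, L6        | $0=0 $1=0 $2=1 $3=3  [not taken]
PC=4  slti  $2, $3, 7        | $0=0 $1=0 $2=1 $3=3
PC=5  or   $1, $1, $0        | $0=0 $1=0 $2=1 $3=3
PC=6  or   $3, $0, $2        | $0=0 $1=0 $2=1 $3=1
PC=7  bne  $2, $0, L11       | $0=0 $1=0 $2=1 $3=1  [TAKEN]
PC=8  slt  $2, $3, $2        | $0=0 $1=0 $2=0 $3=1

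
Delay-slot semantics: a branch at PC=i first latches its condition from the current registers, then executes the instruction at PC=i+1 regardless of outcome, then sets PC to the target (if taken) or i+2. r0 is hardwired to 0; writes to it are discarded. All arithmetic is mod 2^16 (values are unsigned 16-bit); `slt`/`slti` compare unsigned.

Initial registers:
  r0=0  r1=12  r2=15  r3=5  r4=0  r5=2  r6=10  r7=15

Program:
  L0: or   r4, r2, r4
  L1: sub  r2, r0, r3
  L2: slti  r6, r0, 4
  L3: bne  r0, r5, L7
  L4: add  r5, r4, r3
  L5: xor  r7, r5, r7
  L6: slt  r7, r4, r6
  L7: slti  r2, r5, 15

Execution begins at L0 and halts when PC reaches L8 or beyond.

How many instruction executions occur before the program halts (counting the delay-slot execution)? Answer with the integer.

6

  step pc=0: or   r4, r2, r4  regs=(0,12,15,5,15,2,10,15)
  step pc=1: sub  r2, r0, r3  regs=(0,12,65531,5,15,2,10,15)
  step pc=2: slti  r6, r0, 4  regs=(0,12,65531,5,15,2,1,15)
  step pc=3: bne  r0, r5, L7  cond=T  regs=(0,12,65531,5,15,2,1,15)
  step pc=4: add  r5, r4, r3  regs=(0,12,65531,5,15,20,1,15)
  step pc=7: slti  r2, r5, 15  regs=(0,12,0,5,15,20,1,15)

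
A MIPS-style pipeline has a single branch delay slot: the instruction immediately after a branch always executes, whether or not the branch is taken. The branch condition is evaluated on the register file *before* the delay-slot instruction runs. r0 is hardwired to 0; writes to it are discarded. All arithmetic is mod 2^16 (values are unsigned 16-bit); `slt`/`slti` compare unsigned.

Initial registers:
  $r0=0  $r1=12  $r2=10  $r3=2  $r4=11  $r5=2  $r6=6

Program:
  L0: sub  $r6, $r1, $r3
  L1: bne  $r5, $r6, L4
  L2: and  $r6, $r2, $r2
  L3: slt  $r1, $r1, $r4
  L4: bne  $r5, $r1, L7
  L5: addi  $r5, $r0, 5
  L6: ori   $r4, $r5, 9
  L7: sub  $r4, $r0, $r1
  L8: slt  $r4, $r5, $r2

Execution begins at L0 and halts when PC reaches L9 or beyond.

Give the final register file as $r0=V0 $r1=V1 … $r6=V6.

  step pc=0: sub  $r6, $r1, $r3  regs=(0,12,10,2,11,2,10)
  step pc=1: bne  $r5, $r6, L4  cond=T  regs=(0,12,10,2,11,2,10)
  step pc=2: and  $r6, $r2, $r2  regs=(0,12,10,2,11,2,10)
  step pc=4: bne  $r5, $r1, L7  cond=T  regs=(0,12,10,2,11,2,10)
  step pc=5: addi  $r5, $r0, 5  regs=(0,12,10,2,11,5,10)
  step pc=7: sub  $r4, $r0, $r1  regs=(0,12,10,2,65524,5,10)
  step pc=8: slt  $r4, $r5, $r2  regs=(0,12,10,2,1,5,10)

$r0=0 $r1=12 $r2=10 $r3=2 $r4=1 $r5=5 $r6=10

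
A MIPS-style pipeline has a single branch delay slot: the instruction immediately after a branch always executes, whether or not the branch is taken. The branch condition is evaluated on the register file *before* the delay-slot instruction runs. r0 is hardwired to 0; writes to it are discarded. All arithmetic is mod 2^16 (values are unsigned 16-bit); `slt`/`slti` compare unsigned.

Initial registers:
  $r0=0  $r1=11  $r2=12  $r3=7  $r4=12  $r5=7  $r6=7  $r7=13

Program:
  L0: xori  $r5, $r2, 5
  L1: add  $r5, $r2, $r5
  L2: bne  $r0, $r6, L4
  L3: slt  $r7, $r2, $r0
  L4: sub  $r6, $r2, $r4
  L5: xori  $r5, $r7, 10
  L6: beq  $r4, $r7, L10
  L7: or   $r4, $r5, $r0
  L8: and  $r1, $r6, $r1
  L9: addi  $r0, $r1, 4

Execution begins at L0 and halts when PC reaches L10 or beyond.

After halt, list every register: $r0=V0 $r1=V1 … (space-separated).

PC=0  xori  $r5, $r2, 5      | $r0=0 $r1=11 $r2=12 $r3=7 $r4=12 $r5=9 $r6=7 $r7=13
PC=1  add  $r5, $r2, $r5     | $r0=0 $r1=11 $r2=12 $r3=7 $r4=12 $r5=21 $r6=7 $r7=13
PC=2  bne  $r0, $r6, L4      | $r0=0 $r1=11 $r2=12 $r3=7 $r4=12 $r5=21 $r6=7 $r7=13  [TAKEN]
PC=3  slt  $r7, $r2, $r0     | $r0=0 $r1=11 $r2=12 $r3=7 $r4=12 $r5=21 $r6=7 $r7=0
PC=4  sub  $r6, $r2, $r4     | $r0=0 $r1=11 $r2=12 $r3=7 $r4=12 $r5=21 $r6=0 $r7=0
PC=5  xori  $r5, $r7, 10     | $r0=0 $r1=11 $r2=12 $r3=7 $r4=12 $r5=10 $r6=0 $r7=0
PC=6  beq  $r4, $r7, L10     | $r0=0 $r1=11 $r2=12 $r3=7 $r4=12 $r5=10 $r6=0 $r7=0  [not taken]
PC=7  or   $r4, $r5, $r0     | $r0=0 $r1=11 $r2=12 $r3=7 $r4=10 $r5=10 $r6=0 $r7=0
PC=8  and  $r1, $r6, $r1     | $r0=0 $r1=0 $r2=12 $r3=7 $r4=10 $r5=10 $r6=0 $r7=0
PC=9  addi  $r0, $r1, 4      | $r0=0 $r1=0 $r2=12 $r3=7 $r4=10 $r5=10 $r6=0 $r7=0

$r0=0 $r1=0 $r2=12 $r3=7 $r4=10 $r5=10 $r6=0 $r7=0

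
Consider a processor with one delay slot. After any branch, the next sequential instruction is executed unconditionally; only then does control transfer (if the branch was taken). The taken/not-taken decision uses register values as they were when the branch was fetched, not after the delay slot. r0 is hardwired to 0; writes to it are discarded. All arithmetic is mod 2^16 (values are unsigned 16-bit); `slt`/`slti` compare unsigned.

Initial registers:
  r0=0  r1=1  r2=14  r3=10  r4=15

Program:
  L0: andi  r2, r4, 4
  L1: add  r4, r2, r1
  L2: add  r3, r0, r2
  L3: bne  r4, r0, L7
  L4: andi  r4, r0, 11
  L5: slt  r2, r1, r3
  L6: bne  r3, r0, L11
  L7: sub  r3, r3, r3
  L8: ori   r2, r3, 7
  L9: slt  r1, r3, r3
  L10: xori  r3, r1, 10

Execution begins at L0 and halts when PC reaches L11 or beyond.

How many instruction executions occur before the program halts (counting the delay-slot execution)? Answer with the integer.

9

[0] andi  r2, r4, 4  →  {r0:0, r1:1, r2:4, r3:10, r4:15}
[1] add  r4, r2, r1  →  {r0:0, r1:1, r2:4, r3:10, r4:5}
[2] add  r3, r0, r2  →  {r0:0, r1:1, r2:4, r3:4, r4:5}
[3] bne  r4, r0, L7  →  {r0:0, r1:1, r2:4, r3:4, r4:5}  ⟨branch taken⟩
[4] andi  r4, r0, 11  →  {r0:0, r1:1, r2:4, r3:4, r4:0}
[7] sub  r3, r3, r3  →  {r0:0, r1:1, r2:4, r3:0, r4:0}
[8] ori   r2, r3, 7  →  {r0:0, r1:1, r2:7, r3:0, r4:0}
[9] slt  r1, r3, r3  →  {r0:0, r1:0, r2:7, r3:0, r4:0}
[10] xori  r3, r1, 10  →  {r0:0, r1:0, r2:7, r3:10, r4:0}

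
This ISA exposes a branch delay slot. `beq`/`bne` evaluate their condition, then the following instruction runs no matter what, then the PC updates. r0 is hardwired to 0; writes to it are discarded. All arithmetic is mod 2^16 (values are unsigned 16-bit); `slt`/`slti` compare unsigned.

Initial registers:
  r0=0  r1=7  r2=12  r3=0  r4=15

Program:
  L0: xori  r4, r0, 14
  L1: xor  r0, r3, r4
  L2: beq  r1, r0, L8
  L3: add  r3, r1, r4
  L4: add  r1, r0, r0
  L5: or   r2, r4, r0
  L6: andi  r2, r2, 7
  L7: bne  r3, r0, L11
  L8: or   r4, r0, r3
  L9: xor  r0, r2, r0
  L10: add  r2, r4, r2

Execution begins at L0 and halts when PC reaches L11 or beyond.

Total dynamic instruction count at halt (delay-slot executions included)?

[0] xori  r4, r0, 14  →  {r0:0, r1:7, r2:12, r3:0, r4:14}
[1] xor  r0, r3, r4  →  {r0:0, r1:7, r2:12, r3:0, r4:14}
[2] beq  r1, r0, L8  →  {r0:0, r1:7, r2:12, r3:0, r4:14}  ⟨branch fallthrough⟩
[3] add  r3, r1, r4  →  {r0:0, r1:7, r2:12, r3:21, r4:14}
[4] add  r1, r0, r0  →  {r0:0, r1:0, r2:12, r3:21, r4:14}
[5] or   r2, r4, r0  →  {r0:0, r1:0, r2:14, r3:21, r4:14}
[6] andi  r2, r2, 7  →  {r0:0, r1:0, r2:6, r3:21, r4:14}
[7] bne  r3, r0, L11  →  {r0:0, r1:0, r2:6, r3:21, r4:14}  ⟨branch taken⟩
[8] or   r4, r0, r3  →  {r0:0, r1:0, r2:6, r3:21, r4:21}

9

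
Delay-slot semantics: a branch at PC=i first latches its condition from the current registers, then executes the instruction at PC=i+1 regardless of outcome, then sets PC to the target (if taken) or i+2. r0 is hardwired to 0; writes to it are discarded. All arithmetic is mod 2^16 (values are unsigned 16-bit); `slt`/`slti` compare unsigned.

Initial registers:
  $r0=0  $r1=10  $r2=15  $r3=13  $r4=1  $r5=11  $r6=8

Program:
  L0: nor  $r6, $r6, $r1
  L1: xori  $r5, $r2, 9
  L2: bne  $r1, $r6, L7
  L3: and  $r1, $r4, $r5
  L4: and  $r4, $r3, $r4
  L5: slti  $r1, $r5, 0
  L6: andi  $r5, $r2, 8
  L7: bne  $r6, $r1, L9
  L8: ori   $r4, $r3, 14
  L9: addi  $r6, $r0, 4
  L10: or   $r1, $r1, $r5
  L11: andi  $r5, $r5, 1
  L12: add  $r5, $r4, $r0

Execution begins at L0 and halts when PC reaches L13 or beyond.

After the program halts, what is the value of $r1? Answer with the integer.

  step pc=0: nor  $r6, $r6, $r1  regs=(0,10,15,13,1,11,65525)
  step pc=1: xori  $r5, $r2, 9  regs=(0,10,15,13,1,6,65525)
  step pc=2: bne  $r1, $r6, L7  cond=T  regs=(0,10,15,13,1,6,65525)
  step pc=3: and  $r1, $r4, $r5  regs=(0,0,15,13,1,6,65525)
  step pc=7: bne  $r6, $r1, L9  cond=T  regs=(0,0,15,13,1,6,65525)
  step pc=8: ori   $r4, $r3, 14  regs=(0,0,15,13,15,6,65525)
  step pc=9: addi  $r6, $r0, 4  regs=(0,0,15,13,15,6,4)
  step pc=10: or   $r1, $r1, $r5  regs=(0,6,15,13,15,6,4)
  step pc=11: andi  $r5, $r5, 1  regs=(0,6,15,13,15,0,4)
  step pc=12: add  $r5, $r4, $r0  regs=(0,6,15,13,15,15,4)

6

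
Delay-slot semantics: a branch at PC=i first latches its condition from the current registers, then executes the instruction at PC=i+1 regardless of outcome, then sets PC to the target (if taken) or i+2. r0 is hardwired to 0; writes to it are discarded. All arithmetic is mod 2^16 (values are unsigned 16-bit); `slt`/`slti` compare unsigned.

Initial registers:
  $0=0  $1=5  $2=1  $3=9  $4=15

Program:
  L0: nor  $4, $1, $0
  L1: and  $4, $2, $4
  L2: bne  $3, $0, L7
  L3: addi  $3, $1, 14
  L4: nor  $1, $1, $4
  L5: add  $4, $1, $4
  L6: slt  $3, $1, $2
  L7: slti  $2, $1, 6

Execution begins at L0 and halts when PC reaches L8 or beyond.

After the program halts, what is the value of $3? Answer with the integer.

  step pc=0: nor  $4, $1, $0  regs=(0,5,1,9,65530)
  step pc=1: and  $4, $2, $4  regs=(0,5,1,9,0)
  step pc=2: bne  $3, $0, L7  cond=T  regs=(0,5,1,9,0)
  step pc=3: addi  $3, $1, 14  regs=(0,5,1,19,0)
  step pc=7: slti  $2, $1, 6  regs=(0,5,1,19,0)

19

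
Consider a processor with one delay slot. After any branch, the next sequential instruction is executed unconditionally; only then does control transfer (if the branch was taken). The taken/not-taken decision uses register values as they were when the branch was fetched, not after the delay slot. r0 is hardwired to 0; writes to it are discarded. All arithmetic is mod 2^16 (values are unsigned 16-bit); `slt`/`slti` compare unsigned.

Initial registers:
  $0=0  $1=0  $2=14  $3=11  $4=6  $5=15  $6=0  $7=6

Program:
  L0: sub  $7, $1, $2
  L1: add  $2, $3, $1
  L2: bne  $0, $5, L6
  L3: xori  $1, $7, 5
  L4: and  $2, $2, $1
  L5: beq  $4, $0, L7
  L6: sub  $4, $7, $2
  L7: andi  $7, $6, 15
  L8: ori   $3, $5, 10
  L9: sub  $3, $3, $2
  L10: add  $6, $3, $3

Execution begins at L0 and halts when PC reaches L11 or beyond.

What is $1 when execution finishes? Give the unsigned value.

#0 sub  $7, $1, $2 ; 0/0/14/11/6/15/0/65522
#1 add  $2, $3, $1 ; 0/0/11/11/6/15/0/65522
#2 bne  $0, $5, L6 ; 0/0/11/11/6/15/0/65522 ; →target
#3 xori  $1, $7, 5 ; 0/65527/11/11/6/15/0/65522
#6 sub  $4, $7, $2 ; 0/65527/11/11/65511/15/0/65522
#7 andi  $7, $6, 15 ; 0/65527/11/11/65511/15/0/0
#8 ori   $3, $5, 10 ; 0/65527/11/15/65511/15/0/0
#9 sub  $3, $3, $2 ; 0/65527/11/4/65511/15/0/0
#10 add  $6, $3, $3 ; 0/65527/11/4/65511/15/8/0

65527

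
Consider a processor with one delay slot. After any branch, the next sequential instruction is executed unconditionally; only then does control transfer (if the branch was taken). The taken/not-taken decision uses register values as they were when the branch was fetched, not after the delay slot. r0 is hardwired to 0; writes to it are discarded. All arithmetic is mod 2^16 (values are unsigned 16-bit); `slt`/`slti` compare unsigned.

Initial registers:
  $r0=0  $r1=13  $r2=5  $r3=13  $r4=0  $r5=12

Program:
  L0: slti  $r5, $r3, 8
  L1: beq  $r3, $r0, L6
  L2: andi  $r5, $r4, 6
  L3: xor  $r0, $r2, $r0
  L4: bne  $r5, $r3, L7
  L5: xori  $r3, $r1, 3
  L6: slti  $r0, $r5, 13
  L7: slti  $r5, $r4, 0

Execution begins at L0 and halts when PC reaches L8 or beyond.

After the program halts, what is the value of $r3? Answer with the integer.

14

  step pc=0: slti  $r5, $r3, 8  regs=(0,13,5,13,0,0)
  step pc=1: beq  $r3, $r0, L6  cond=F  regs=(0,13,5,13,0,0)
  step pc=2: andi  $r5, $r4, 6  regs=(0,13,5,13,0,0)
  step pc=3: xor  $r0, $r2, $r0  regs=(0,13,5,13,0,0)
  step pc=4: bne  $r5, $r3, L7  cond=T  regs=(0,13,5,13,0,0)
  step pc=5: xori  $r3, $r1, 3  regs=(0,13,5,14,0,0)
  step pc=7: slti  $r5, $r4, 0  regs=(0,13,5,14,0,0)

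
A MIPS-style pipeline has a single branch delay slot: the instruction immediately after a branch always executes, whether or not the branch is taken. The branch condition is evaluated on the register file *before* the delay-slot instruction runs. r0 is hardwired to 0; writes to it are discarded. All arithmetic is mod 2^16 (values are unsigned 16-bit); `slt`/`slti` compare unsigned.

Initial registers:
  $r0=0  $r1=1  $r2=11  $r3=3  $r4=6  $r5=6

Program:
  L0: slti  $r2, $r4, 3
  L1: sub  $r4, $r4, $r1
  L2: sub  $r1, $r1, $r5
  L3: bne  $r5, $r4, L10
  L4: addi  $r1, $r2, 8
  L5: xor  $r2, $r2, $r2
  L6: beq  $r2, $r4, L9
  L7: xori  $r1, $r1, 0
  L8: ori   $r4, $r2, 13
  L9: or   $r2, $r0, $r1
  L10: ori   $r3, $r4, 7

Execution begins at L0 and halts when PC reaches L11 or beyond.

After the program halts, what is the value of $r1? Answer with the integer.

PC=0  slti  $r2, $r4, 3      | $r0=0 $r1=1 $r2=0 $r3=3 $r4=6 $r5=6
PC=1  sub  $r4, $r4, $r1     | $r0=0 $r1=1 $r2=0 $r3=3 $r4=5 $r5=6
PC=2  sub  $r1, $r1, $r5     | $r0=0 $r1=65531 $r2=0 $r3=3 $r4=5 $r5=6
PC=3  bne  $r5, $r4, L10     | $r0=0 $r1=65531 $r2=0 $r3=3 $r4=5 $r5=6  [TAKEN]
PC=4  addi  $r1, $r2, 8      | $r0=0 $r1=8 $r2=0 $r3=3 $r4=5 $r5=6
PC=10 ori   $r3, $r4, 7      | $r0=0 $r1=8 $r2=0 $r3=7 $r4=5 $r5=6

8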